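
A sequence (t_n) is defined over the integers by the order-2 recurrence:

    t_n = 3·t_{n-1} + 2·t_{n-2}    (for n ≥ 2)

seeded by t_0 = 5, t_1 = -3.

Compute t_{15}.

t_2 = 3·-3 + 2·5 = 1
t_3 = 3·1 + 2·-3 = -3
t_4 = 3·-3 + 2·1 = -7
t_5 = 3·-7 + 2·-3 = -27
t_6 = 3·-27 + 2·-7 = -95
t_7 = 3·-95 + 2·-27 = -339
t_8 = 3·-339 + 2·-95 = -1207
t_9 = 3·-1207 + 2·-339 = -4299
t_10 = 3·-4299 + 2·-1207 = -15311
t_11 = 3·-15311 + 2·-4299 = -54531
t_12 = 3·-54531 + 2·-15311 = -194215
t_13 = 3·-194215 + 2·-54531 = -691707
t_14 = 3·-691707 + 2·-194215 = -2463551
t_15 = 3·-2463551 + 2·-691707 = -8774067

-8774067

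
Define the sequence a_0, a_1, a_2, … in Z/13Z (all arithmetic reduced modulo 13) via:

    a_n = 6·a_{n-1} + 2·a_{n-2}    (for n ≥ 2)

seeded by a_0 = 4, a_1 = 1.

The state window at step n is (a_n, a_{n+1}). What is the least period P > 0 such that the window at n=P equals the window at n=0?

n=0: window = (4, 1)
n=1: window = (1, 1)
n=2: window = (1, 8)
n=3: window = (8, 11)
n=4: window = (11, 4)
n=5: window = (4, 7)
n=6: window = (7, 11)
n=7: window = (11, 2)
n=8: window = (2, 8)
n=9: window = (8, 0)
n=10: window = (0, 3)
n=11: window = (3, 5)
n=12: window = (5, 10)
n=13: window = (10, 5)
n=14: window = (5, 11)
n=15: window = (11, 11)
n=16: window = (11, 10)
n=17: window = (10, 4)
n=18: window = (4, 5)
n=19: window = (5, 12)
n=20: window = (12, 4)
n=21: window = (4, 9)
n=22: window = (9, 10)
n=23: window = (10, 0)
n=24: window = (0, 7)
n=25: window = (7, 3)
n=26: window = (3, 6)
n=27: window = (6, 3)
n=28: window = (3, 4)
n=29: window = (4, 4)
n=30: window = (4, 6)
n=31: window = (6, 5)
n=32: window = (5, 3)
n=33: window = (3, 2)
n=34: window = (2, 5)
n=35: window = (5, 8)
n=36: window = (8, 6)
n=37: window = (6, 0)
n=38: window = (0, 12)
n=39: window = (12, 7)
n=40: window = (7, 1)
…
n=166: window = (4, 8)
n=167: window = (8, 4)
n=168: window = (4, 1)
window at n=168 equals window at n=0 → period = 168

168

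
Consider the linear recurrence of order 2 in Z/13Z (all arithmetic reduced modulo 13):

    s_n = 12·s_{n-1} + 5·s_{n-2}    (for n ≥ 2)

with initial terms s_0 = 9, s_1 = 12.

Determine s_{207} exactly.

11

s_2 = 12·12 + 5·9 = 7
s_3 = 12·7 + 5·12 = 1
s_4 = 12·1 + 5·7 = 8
s_5 = 12·8 + 5·1 = 10
s_6 = 12·10 + 5·8 = 4
s_7 = 12·4 + 5·10 = 7
s_8 = 12·7 + 5·4 = 0
s_9 = 12·0 + 5·7 = 9
s_10 = 12·9 + 5·0 = 4
s_11 = 12·4 + 5·9 = 2
s_12 = 12·2 + 5·4 = 5
s_13 = 12·5 + 5·2 = 5
s_14 = 12·5 + 5·5 = 7
s_15 = 12·7 + 5·5 = 5
s_16 = 12·5 + 5·7 = 4
s_17 = 12·4 + 5·5 = 8
s_18 = 12·8 + 5·4 = 12
s_19 = 12·12 + 5·8 = 2
s_20 = 12·2 + 5·12 = 6
s_21 = 12·6 + 5·2 = 4
s_22 = 12·4 + 5·6 = 0
s_23 = 12·0 + 5·4 = 7
s_24 = 12·7 + 5·0 = 6
s_25 = 12·6 + 5·7 = 3
s_26 = 12·3 + 5·6 = 1
s_27 = 12·1 + 5·3 = 1
s_28 = 12·1 + 5·1 = 4
s_29 = 12·4 + 5·1 = 1
s_30 = 12·1 + 5·4 = 6
s_31 = 12·6 + 5·1 = 12
s_32 = 12·12 + 5·6 = 5
s_33 = 12·5 + 5·12 = 3
s_34 = 12·3 + 5·5 = 9
s_35 = 12·9 + 5·3 = 6
s_36 = 12·6 + 5·9 = 0
s_37 = 12·0 + 5·6 = 4
s_38 = 12·4 + 5·0 = 9
s_39 = 12·9 + 5·4 = 11
s_40 = 12·11 + 5·9 = 8
s_41 = 12·8 + 5·11 = 8
s_42 = 12·8 + 5·8 = 6
s_43 = 12·6 + 5·8 = 8
s_44 = 12·8 + 5·6 = 9
s_45 = 12·9 + 5·8 = 5
s_46 = 12·5 + 5·9 = 1
s_47 = 12·1 + 5·5 = 11
s_48 = 12·11 + 5·1 = 7
s_49 = 12·7 + 5·11 = 9
s_50 = 12·9 + 5·7 = 0
s_51 = 12·0 + 5·9 = 6
s_52 = 12·6 + 5·0 = 7
s_53 = 12·7 + 5·6 = 10
s_54 = 12·10 + 5·7 = 12
s_55 = 12·12 + 5·10 = 12
s_56 = 12·12 + 5·12 = 9
s_57 = 12·9 + 5·12 = 12
(s_56, s_57) = (9, 12) = (s_0, s_1), so the sequence has period 56.
207 ≡ 39 (mod 56), hence s_207 = s_39 = 11.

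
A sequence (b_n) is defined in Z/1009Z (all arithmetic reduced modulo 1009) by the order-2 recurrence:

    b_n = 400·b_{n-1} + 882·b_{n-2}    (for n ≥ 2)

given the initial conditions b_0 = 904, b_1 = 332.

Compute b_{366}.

b_2 = 400·332 + 882·904 = 839
b_3 = 400·839 + 882·332 = 826
b_4 = 400·826 + 882·839 = 858
b_5 = 400·858 + 882·826 = 174
b_6 = 400·174 + 882·858 = 994
b_7 = 400·994 + 882·174 = 154
Continuing the recurrence:
  b_8 = 947;  b_9 = 38;  b_10 = 876;  b_11 = 496;  b_12 = 374;  b_13 = 843
  b_14 = 119;  b_15 = 70;  b_16 = 779;  b_17 = 10;  b_18 = 922;  b_19 = 254
  b_20 = 650;  b_21 = 717;  b_22 = 432;  b_23 = 12;  b_24 = 386;  b_25 = 517
  b_26 = 374;  b_27 = 194;  b_28 = 841;  b_29 = 990;  b_30 = 619;  b_31 = 790
  b_32 = 272;  b_33 = 398;  b_34 = 549;  b_35 = 551;  b_36 = 336;  b_37 = 856
  b_38 = 55;  b_39 = 62;  b_40 = 662;  b_41 = 640;  b_42 = 396;  b_43 = 436
  b_44 = 1;  b_45 = 523;  b_46 = 210;  b_47 = 426;  b_48 = 452;  b_49 = 573
  b_50 = 266;  b_51 = 332;  b_52 = 136;  b_53 = 128;  b_54 = 631;  b_55 = 38
  b_56 = 648;  b_57 = 106;  b_58 = 464;  b_59 = 608;  b_60 = 634;  b_61 = 818
  b_62 = 486;  b_63 = 713;  b_64 = 489;  b_65 = 113;  b_66 = 250;  b_67 = 893
  b_68 = 552;  b_69 = 435;  b_70 = 978;  b_71 = 967;  b_72 = 254;  b_73 = 989
  b_74 = 102;  b_75 = 962;  b_76 = 534;  b_77 = 616;  b_78 = 998;  b_79 = 106
  b_80 = 410;  b_81 = 197;  b_82 = 496;  b_83 = 842;  b_84 = 369;  b_85 = 306
  b_86 = 871;  b_87 = 784;  b_88 = 174;  b_89 = 302;  b_90 = 829;  b_91 = 636
  b_92 = 794;  b_93 = 722;  b_94 = 288;  b_95 = 299;  b_96 = 286;  b_97 = 752
  b_98 = 120;  b_99 = 928;  b_100 = 792;  b_101 = 171;  b_102 = 104;  b_103 = 712
  b_104 = 171;  b_105 = 174;  b_106 = 460;  b_107 = 462;  b_108 = 255;  b_109 = 948
  b_110 = 728;  b_111 = 283;  b_112 = 564;  b_113 = 976;  b_114 = 937;  b_115 = 616
  b_116 = 267;  b_117 = 316;  b_118 = 672;  b_119 = 634;  b_120 = 762;  b_121 = 284
  b_122 = 682;  b_123 = 626;  b_124 = 328;  b_125 = 239;  b_126 = 467;  b_127 = 52
  b_128 = 842;  b_129 = 253;  b_130 = 320;  b_131 = 14;  b_132 = 275;  b_133 = 259
  b_134 = 63;  b_135 = 379;  b_136 = 321;  b_137 = 556;  b_138 = 13;  b_139 = 173
  b_140 = 955;  b_141 = 825;  b_142 = 861;  b_143 = 492;  b_144 = 679;  b_145 = 253
  b_146 = 841;  b_147 = 560;  b_148 = 149;  b_149 = 588;  b_150 = 351;  b_151 = 139
  b_152 = 933;  b_153 = 379;  b_154 = 821;  b_155 = 774;  b_156 = 506;  b_157 = 175
  b_158 = 693;  b_159 = 707;  b_160 = 52;  b_161 = 632;  b_162 = 0;  b_163 = 456
  b_164 = 780;  b_165 = 829;  b_166 = 470;  b_167 = 988;  b_168 = 522;  b_169 = 586
  b_170 = 612;  b_171 = 866;  b_172 = 282;  b_173 = 800;  b_174 = 657;  b_175 = 769
  b_176 = 163;  b_177 = 834;  b_178 = 109;  b_179 = 240;  b_180 = 428;  b_181 = 469
  b_182 = 56;  b_183 = 170;  b_184 = 348;  b_185 = 566;  b_186 = 584;  b_187 = 278
  b_188 = 708;  b_189 = 689;  b_190 = 28;  b_191 = 381;  b_192 = 521;  b_193 = 591
  b_194 = 721;  b_195 = 444;  b_196 = 268;  b_197 = 362;  b_198 = 783;  b_199 = 850
  b_200 = 417;  b_201 = 328;  b_202 = 548;  b_203 = 969;  b_204 = 169;  b_205 = 32
  b_206 = 418;  b_207 = 687;  b_208 = 743;  b_209 = 79;  b_210 = 806;  b_211 = 586
  b_212 = 868;  b_213 = 348;  b_214 = 712;  b_215 = 462;  b_216 = 539;  b_217 = 531
  b_218 = 669;  b_219 = 381;  b_220 = 843;  b_221 = 239;  b_222 = 647;  b_223 = 413
  b_224 = 293;  b_225 = 173;  b_226 = 710;  b_227 = 698;  b_228 = 347;  b_229 = 713
  b_230 = 989;  b_231 = 331;  b_232 = 743;  b_233 = 895;  b_234 = 290;  b_235 = 317
  b_236 = 169;  b_237 = 98;  b_238 = 584;  b_239 = 183;  b_240 = 41;  b_241 = 222
  b_242 = 855;  b_243 = 7;  b_244 = 160;  b_245 = 553;  b_246 = 89;  b_247 = 684
  b_248 = 966;  b_249 = 868;  b_250 = 520;  b_251 = 900;  b_252 = 341;  b_253 = 911
  b_254 = 231;  b_255 = 919;  b_256 = 248;  b_257 = 649;  b_258 = 70;  b_259 = 63
  b_260 = 166;  b_261 = 886;  b_262 = 348;  b_263 = 444;  b_264 = 216;  b_265 = 751
  b_266 = 538;  b_267 = 761;  b_268 = 977;  b_269 = 534;  b_270 = 729;  b_271 = 793
  b_272 = 619;  b_273 = 584;  b_274 = 610;  b_275 = 320;  b_276 = 80;  b_277 = 441
  b_278 = 764;  b_279 = 370;  b_280 = 522;  b_281 = 370;  b_282 = 986;  b_283 = 314
  b_284 = 378;  b_285 = 332;  b_286 = 38;  b_287 = 279;  b_288 = 829;  b_289 = 530
  b_290 = 772;  b_291 = 339;  b_292 = 223;  b_293 = 742;  b_294 = 85;  b_295 = 306
  b_296 = 615;  b_297 = 293;  b_298 = 753;  b_299 = 640;  b_300 = 947;  b_301 = 874
  b_302 = 288;  b_303 = 166;  b_304 = 563;  b_305 = 300;  b_306 = 67;  b_307 = 808
  b_308 = 892;  b_309 = 925;  b_310 = 430;  b_311 = 39;  b_312 = 341;  b_313 = 277
  b_314 = 899;  b_315 = 532;  b_316 = 754;  b_317 = 957;  b_318 = 486;  b_319 = 213
  b_320 = 271;  b_321 = 629;  b_322 = 248;  b_323 = 146;  b_324 = 670;  b_325 = 235
  b_326 = 838;  b_327 = 637;  b_328 = 51;  b_329 = 41;  b_330 = 842;  b_331 = 641
  b_332 = 134;  b_333 = 445;  b_334 = 551;  b_335 = 427;  b_336 = 932;  b_337 = 736
  b_338 = 470;  b_339 = 691;  b_340 = 784;  b_341 = 836;  b_342 = 744;  b_343 = 727
  b_344 = 566;  b_345 = 883;  b_346 = 816;  b_347 = 351;  b_348 = 444;  b_349 = 844
  b_350 = 710;  b_351 = 237;  b_352 = 594;  b_353 = 656;  b_354 = 297;  b_355 = 173
  b_356 = 202;  b_357 = 307;  b_358 = 282;  b_359 = 154;  b_360 = 561;  b_361 = 15
  b_362 = 338;  b_363 = 107;  b_364 = 883
b_365 = 400·883 + 882·107 = 587
b_366 = 400·587 + 882·883 = 570

570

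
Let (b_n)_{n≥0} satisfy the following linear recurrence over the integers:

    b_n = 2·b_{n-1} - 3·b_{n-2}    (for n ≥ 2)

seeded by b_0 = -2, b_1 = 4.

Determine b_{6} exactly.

-106

b_2 = 2·4 + -3·-2 = 14
b_3 = 2·14 + -3·4 = 16
b_4 = 2·16 + -3·14 = -10
b_5 = 2·-10 + -3·16 = -68
b_6 = 2·-68 + -3·-10 = -106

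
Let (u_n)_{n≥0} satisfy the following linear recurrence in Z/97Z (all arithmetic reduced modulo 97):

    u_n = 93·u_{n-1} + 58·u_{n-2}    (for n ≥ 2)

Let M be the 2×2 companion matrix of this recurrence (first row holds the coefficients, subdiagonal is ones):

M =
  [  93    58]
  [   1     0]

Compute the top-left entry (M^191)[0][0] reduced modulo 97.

0

(M^191)[0][0] is the top entry after applying M 191 times to the unit state (1, 0). Equivalently it is h_{192} for the auxiliary sequence (h_n) obeying the same recurrence with h_1 = 1 and h_i = 0 for 0 ≤ i < 1:
h_2 = 93·1 + 58·0 = 93
h_3 = 93·93 + 58·1 = 74
h_4 = 93·74 + 58·93 = 54
h_5 = 93·54 + 58·74 = 2
h_6 = 93·2 + 58·54 = 20
h_7 = 93·20 + 58·2 = 36
Continuing the recurrence:
  h_8 = 46;  h_9 = 61;  h_10 = 96;  h_11 = 50;  h_12 = 33;  h_13 = 52
  h_14 = 57;  h_15 = 72;  h_16 = 11;  h_17 = 58;  h_18 = 18;  h_19 = 91
  h_20 = 1;  h_21 = 36;  h_22 = 11;  h_23 = 7;  h_24 = 28;  h_25 = 3
  h_26 = 60;  h_27 = 31;  h_28 = 58;  h_29 = 14;  h_30 = 10;  h_31 = 93
  h_32 = 14;  h_33 = 3;  h_34 = 24;  h_35 = 78;  h_36 = 13;  h_37 = 10
  h_38 = 35;  h_39 = 52;  h_40 = 76;  h_41 = 93;  h_42 = 59;  h_43 = 17
  h_44 = 56;  h_45 = 83;  h_46 = 6;  h_47 = 37;  h_48 = 6;  h_49 = 85
  h_50 = 8;  h_51 = 48;  h_52 = 78;  h_53 = 47;  h_54 = 68;  h_55 = 29
  h_56 = 45;  h_57 = 47;  h_58 = 94;  h_59 = 22;  h_60 = 29;  h_61 = 93
  h_62 = 49;  h_63 = 57;  h_64 = 92;  h_65 = 28;  h_66 = 83;  h_67 = 31
  h_68 = 34;  h_69 = 13;  h_70 = 77;  h_71 = 58;  h_72 = 63;  h_73 = 8
  h_74 = 33;  h_75 = 41;  h_76 = 4;  h_77 = 34;  h_78 = 96;  h_79 = 36
  h_80 = 89;  h_81 = 83;  h_82 = 77;  h_83 = 44;  h_84 = 22;  h_85 = 39
  h_86 = 53;  h_87 = 13;  h_88 = 15;  h_89 = 15;  h_90 = 34;  h_91 = 55
  h_92 = 6;  h_93 = 62;  h_94 = 3;  h_95 = 92;  h_96 = 0;  h_97 = 1
  h_98 = 93;  h_99 = 74;  h_100 = 54;  h_101 = 2;  h_102 = 20;  h_103 = 36
  h_104 = 46;  h_105 = 61;  h_106 = 96;  h_107 = 50;  h_108 = 33;  h_109 = 52
  h_110 = 57;  h_111 = 72;  h_112 = 11;  h_113 = 58;  h_114 = 18;  h_115 = 91
  h_116 = 1;  h_117 = 36;  h_118 = 11;  h_119 = 7;  h_120 = 28;  h_121 = 3
  h_122 = 60;  h_123 = 31;  h_124 = 58;  h_125 = 14;  h_126 = 10;  h_127 = 93
  h_128 = 14;  h_129 = 3;  h_130 = 24;  h_131 = 78;  h_132 = 13;  h_133 = 10
  h_134 = 35;  h_135 = 52;  h_136 = 76;  h_137 = 93;  h_138 = 59;  h_139 = 17
  h_140 = 56;  h_141 = 83;  h_142 = 6;  h_143 = 37;  h_144 = 6;  h_145 = 85
  h_146 = 8;  h_147 = 48;  h_148 = 78;  h_149 = 47;  h_150 = 68;  h_151 = 29
  h_152 = 45;  h_153 = 47;  h_154 = 94;  h_155 = 22;  h_156 = 29;  h_157 = 93
  h_158 = 49;  h_159 = 57;  h_160 = 92;  h_161 = 28;  h_162 = 83;  h_163 = 31
  h_164 = 34;  h_165 = 13;  h_166 = 77;  h_167 = 58;  h_168 = 63;  h_169 = 8
  h_170 = 33;  h_171 = 41;  h_172 = 4;  h_173 = 34;  h_174 = 96;  h_175 = 36
  h_176 = 89;  h_177 = 83;  h_178 = 77;  h_179 = 44;  h_180 = 22;  h_181 = 39
  h_182 = 53;  h_183 = 13;  h_184 = 15;  h_185 = 15;  h_186 = 34;  h_187 = 55
  h_188 = 6;  h_189 = 62;  h_190 = 3
h_191 = 93·3 + 58·62 = 92
h_192 = 93·92 + 58·3 = 0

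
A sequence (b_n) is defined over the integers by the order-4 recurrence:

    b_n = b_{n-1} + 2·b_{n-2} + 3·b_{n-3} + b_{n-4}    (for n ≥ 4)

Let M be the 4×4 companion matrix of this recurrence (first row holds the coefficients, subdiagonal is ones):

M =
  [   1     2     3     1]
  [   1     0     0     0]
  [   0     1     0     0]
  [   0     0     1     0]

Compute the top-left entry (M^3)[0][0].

8

(M^3)[0][0] is the top entry after applying M 3 times to the unit state (1, 0, 0, 0). Equivalently it is h_{6} for the auxiliary sequence (h_n) obeying the same recurrence with h_3 = 1 and h_i = 0 for 0 ≤ i < 3:
h_4 = 1·1 + 2·0 + 3·0 + 1·0 = 1
h_5 = 1·1 + 2·1 + 3·0 + 1·0 = 3
h_6 = 1·3 + 2·1 + 3·1 + 1·0 = 8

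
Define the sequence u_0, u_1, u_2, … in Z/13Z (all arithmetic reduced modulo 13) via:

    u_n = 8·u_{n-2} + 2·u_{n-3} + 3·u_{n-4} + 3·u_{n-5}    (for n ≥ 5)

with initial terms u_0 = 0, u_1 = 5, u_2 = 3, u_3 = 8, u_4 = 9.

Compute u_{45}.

10

u_5 = 0·9 + 8·8 + 2·3 + 3·5 + 3·0 = 7
u_6 = 0·7 + 8·9 + 2·8 + 3·3 + 3·5 = 8
u_7 = 0·8 + 8·7 + 2·9 + 3·8 + 3·3 = 3
u_8 = 0·3 + 8·8 + 2·7 + 3·9 + 3·8 = 12
u_9 = 0·12 + 8·3 + 2·8 + 3·7 + 3·9 = 10
u_10 = 0·10 + 8·12 + 2·3 + 3·8 + 3·7 = 4
u_11 = 0·4 + 8·10 + 2·12 + 3·3 + 3·8 = 7
u_12 = 0·7 + 8·4 + 2·10 + 3·12 + 3·3 = 6
u_13 = 0·6 + 8·7 + 2·4 + 3·10 + 3·12 = 0
u_14 = 0·0 + 8·6 + 2·7 + 3·4 + 3·10 = 0
u_15 = 0·0 + 8·0 + 2·6 + 3·7 + 3·4 = 6
u_16 = 0·6 + 8·0 + 2·0 + 3·6 + 3·7 = 0
u_17 = 0·0 + 8·6 + 2·0 + 3·0 + 3·6 = 1
u_18 = 0·1 + 8·0 + 2·6 + 3·0 + 3·0 = 12
u_19 = 0·12 + 8·1 + 2·0 + 3·6 + 3·0 = 0
u_20 = 0·0 + 8·12 + 2·1 + 3·0 + 3·6 = 12
u_21 = 0·12 + 8·0 + 2·12 + 3·1 + 3·0 = 1
u_22 = 0·1 + 8·12 + 2·0 + 3·12 + 3·1 = 5
u_23 = 0·5 + 8·1 + 2·12 + 3·0 + 3·12 = 3
u_24 = 0·3 + 8·5 + 2·1 + 3·12 + 3·0 = 0
u_25 = 0·0 + 8·3 + 2·5 + 3·1 + 3·12 = 8
u_26 = 0·8 + 8·0 + 2·3 + 3·5 + 3·1 = 11
u_27 = 0·11 + 8·8 + 2·0 + 3·3 + 3·5 = 10
u_28 = 0·10 + 8·11 + 2·8 + 3·0 + 3·3 = 9
u_29 = 0·9 + 8·10 + 2·11 + 3·8 + 3·0 = 9
u_30 = 0·9 + 8·9 + 2·10 + 3·11 + 3·8 = 6
u_31 = 0·6 + 8·9 + 2·9 + 3·10 + 3·11 = 10
u_32 = 0·10 + 8·6 + 2·9 + 3·9 + 3·10 = 6
u_33 = 0·6 + 8·10 + 2·6 + 3·9 + 3·9 = 3
u_34 = 0·3 + 8·6 + 2·10 + 3·6 + 3·9 = 9
u_35 = 0·9 + 8·3 + 2·6 + 3·10 + 3·6 = 6
u_36 = 0·6 + 8·9 + 2·3 + 3·6 + 3·10 = 9
u_37 = 0·9 + 8·6 + 2·9 + 3·3 + 3·6 = 2
u_38 = 0·2 + 8·9 + 2·6 + 3·9 + 3·3 = 3
u_39 = 0·3 + 8·2 + 2·9 + 3·6 + 3·9 = 1
u_40 = 0·1 + 8·3 + 2·2 + 3·9 + 3·6 = 8
u_41 = 0·8 + 8·1 + 2·3 + 3·2 + 3·9 = 8
u_42 = 0·8 + 8·8 + 2·1 + 3·3 + 3·2 = 3
u_43 = 0·3 + 8·8 + 2·8 + 3·1 + 3·3 = 1
u_44 = 0·1 + 8·3 + 2·8 + 3·8 + 3·1 = 2
u_45 = 0·2 + 8·1 + 2·3 + 3·8 + 3·8 = 10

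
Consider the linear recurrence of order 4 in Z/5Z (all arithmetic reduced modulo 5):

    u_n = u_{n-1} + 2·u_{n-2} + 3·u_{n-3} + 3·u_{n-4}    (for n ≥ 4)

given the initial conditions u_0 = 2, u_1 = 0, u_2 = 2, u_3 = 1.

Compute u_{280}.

1

u_4 = 1·1 + 2·2 + 3·0 + 3·2 = 1
u_5 = 1·1 + 2·1 + 3·2 + 3·0 = 4
u_6 = 1·4 + 2·1 + 3·1 + 3·2 = 0
u_7 = 1·0 + 2·4 + 3·1 + 3·1 = 4
u_8 = 1·4 + 2·0 + 3·4 + 3·1 = 4
u_9 = 1·4 + 2·4 + 3·0 + 3·4 = 4
u_10 = 1·4 + 2·4 + 3·4 + 3·0 = 4
u_11 = 1·4 + 2·4 + 3·4 + 3·4 = 1
u_12 = 1·1 + 2·4 + 3·4 + 3·4 = 3
u_13 = 1·3 + 2·1 + 3·4 + 3·4 = 4
u_14 = 1·4 + 2·3 + 3·1 + 3·4 = 0
u_15 = 1·0 + 2·4 + 3·3 + 3·1 = 0
u_16 = 1·0 + 2·0 + 3·4 + 3·3 = 1
u_17 = 1·1 + 2·0 + 3·0 + 3·4 = 3
u_18 = 1·3 + 2·1 + 3·0 + 3·0 = 0
u_19 = 1·0 + 2·3 + 3·1 + 3·0 = 4
u_20 = 1·4 + 2·0 + 3·3 + 3·1 = 1
u_21 = 1·1 + 2·4 + 3·0 + 3·3 = 3
u_22 = 1·3 + 2·1 + 3·4 + 3·0 = 2
u_23 = 1·2 + 2·3 + 3·1 + 3·4 = 3
u_24 = 1·3 + 2·2 + 3·3 + 3·1 = 4
u_25 = 1·4 + 2·3 + 3·2 + 3·3 = 0
u_26 = 1·0 + 2·4 + 3·3 + 3·2 = 3
u_27 = 1·3 + 2·0 + 3·4 + 3·3 = 4
u_28 = 1·4 + 2·3 + 3·0 + 3·4 = 2
u_29 = 1·2 + 2·4 + 3·3 + 3·0 = 4
u_30 = 1·4 + 2·2 + 3·4 + 3·3 = 4
u_31 = 1·4 + 2·4 + 3·2 + 3·4 = 0
u_32 = 1·0 + 2·4 + 3·4 + 3·2 = 1
u_33 = 1·1 + 2·0 + 3·4 + 3·4 = 0
u_34 = 1·0 + 2·1 + 3·0 + 3·4 = 4
u_35 = 1·4 + 2·0 + 3·1 + 3·0 = 2
u_36 = 1·2 + 2·4 + 3·0 + 3·1 = 3
u_37 = 1·3 + 2·2 + 3·4 + 3·0 = 4
u_38 = 1·4 + 2·3 + 3·2 + 3·4 = 3
u_39 = 1·3 + 2·4 + 3·3 + 3·2 = 1
u_40 = 1·1 + 2·3 + 3·4 + 3·3 = 3
u_41 = 1·3 + 2·1 + 3·3 + 3·4 = 1
u_42 = 1·1 + 2·3 + 3·1 + 3·3 = 4
u_43 = 1·4 + 2·1 + 3·3 + 3·1 = 3
u_44 = 1·3 + 2·4 + 3·1 + 3·3 = 3
u_45 = 1·3 + 2·3 + 3·4 + 3·1 = 4
u_46 = 1·4 + 2·3 + 3·3 + 3·4 = 1
u_47 = 1·1 + 2·4 + 3·3 + 3·3 = 2
u_48 = 1·2 + 2·1 + 3·4 + 3·3 = 0
u_49 = 1·0 + 2·2 + 3·1 + 3·4 = 4
u_50 = 1·4 + 2·0 + 3·2 + 3·1 = 3
u_51 = 1·3 + 2·4 + 3·0 + 3·2 = 2
u_52 = 1·2 + 2·3 + 3·4 + 3·0 = 0
u_53 = 1·0 + 2·2 + 3·3 + 3·4 = 0
u_54 = 1·0 + 2·0 + 3·2 + 3·3 = 0
u_55 = 1·0 + 2·0 + 3·0 + 3·2 = 1
u_56 = 1·1 + 2·0 + 3·0 + 3·0 = 1
u_57 = 1·1 + 2·1 + 3·0 + 3·0 = 3
u_58 = 1·3 + 2·1 + 3·1 + 3·0 = 3
u_59 = 1·3 + 2·3 + 3·1 + 3·1 = 0
u_60 = 1·0 + 2·3 + 3·3 + 3·1 = 3
u_61 = 1·3 + 2·0 + 3·3 + 3·3 = 1
u_62 = 1·1 + 2·3 + 3·0 + 3·3 = 1
u_63 = 1·1 + 2·1 + 3·3 + 3·0 = 2
u_64 = 1·2 + 2·1 + 3·1 + 3·3 = 1
u_65 = 1·1 + 2·2 + 3·1 + 3·1 = 1
u_66 = 1·1 + 2·1 + 3·2 + 3·1 = 2
u_67 = 1·2 + 2·1 + 3·1 + 3·2 = 3
u_68 = 1·3 + 2·2 + 3·1 + 3·1 = 3
u_69 = 1·3 + 2·3 + 3·2 + 3·1 = 3
u_70 = 1·3 + 2·3 + 3·3 + 3·2 = 4
u_71 = 1·4 + 2·3 + 3·3 + 3·3 = 3
u_72 = 1·3 + 2·4 + 3·3 + 3·3 = 4
u_73 = 1·4 + 2·3 + 3·4 + 3·3 = 1
u_74 = 1·1 + 2·4 + 3·3 + 3·4 = 0
u_75 = 1·0 + 2·1 + 3·4 + 3·3 = 3
u_76 = 1·3 + 2·0 + 3·1 + 3·4 = 3
u_77 = 1·3 + 2·3 + 3·0 + 3·1 = 2
u_78 = 1·2 + 2·3 + 3·3 + 3·0 = 2
u_79 = 1·2 + 2·2 + 3·3 + 3·3 = 4
u_80 = 1·4 + 2·2 + 3·2 + 3·3 = 3
u_81 = 1·3 + 2·4 + 3·2 + 3·2 = 3
u_82 = 1·3 + 2·3 + 3·4 + 3·2 = 2
u_83 = 1·2 + 2·3 + 3·3 + 3·4 = 4
u_84 = 1·4 + 2·2 + 3·3 + 3·3 = 1
u_85 = 1·1 + 2·4 + 3·2 + 3·3 = 4
u_86 = 1·4 + 2·1 + 3·4 + 3·2 = 4
u_87 = 1·4 + 2·4 + 3·1 + 3·4 = 2
u_88 = 1·2 + 2·4 + 3·4 + 3·1 = 0
u_89 = 1·0 + 2·2 + 3·4 + 3·4 = 3
u_90 = 1·3 + 2·0 + 3·2 + 3·4 = 1
u_91 = 1·1 + 2·3 + 3·0 + 3·2 = 3
u_92 = 1·3 + 2·1 + 3·3 + 3·0 = 4
u_93 = 1·4 + 2·3 + 3·1 + 3·3 = 2
u_94 = 1·2 + 2·4 + 3·3 + 3·1 = 2
u_95 = 1·2 + 2·2 + 3·4 + 3·3 = 2
u_96 = 1·2 + 2·2 + 3·2 + 3·4 = 4
u_97 = 1·4 + 2·2 + 3·2 + 3·2 = 0
u_98 = 1·0 + 2·4 + 3·2 + 3·2 = 0
u_99 = 1·0 + 2·0 + 3·4 + 3·2 = 3
u_100 = 1·3 + 2·0 + 3·0 + 3·4 = 0
u_101 = 1·0 + 2·3 + 3·0 + 3·0 = 1
u_102 = 1·1 + 2·0 + 3·3 + 3·0 = 0
u_103 = 1·0 + 2·1 + 3·0 + 3·3 = 1
u_104 = 1·1 + 2·0 + 3·1 + 3·0 = 4
u_105 = 1·4 + 2·1 + 3·0 + 3·1 = 4
u_106 = 1·4 + 2·4 + 3·1 + 3·0 = 0
u_107 = 1·0 + 2·4 + 3·4 + 3·1 = 3
u_108 = 1·3 + 2·0 + 3·4 + 3·4 = 2
u_109 = 1·2 + 2·3 + 3·0 + 3·4 = 0
u_110 = 1·0 + 2·2 + 3·3 + 3·0 = 3
u_111 = 1·3 + 2·0 + 3·2 + 3·3 = 3
u_112 = 1·3 + 2·3 + 3·0 + 3·2 = 0
u_113 = 1·0 + 2·3 + 3·3 + 3·0 = 0
u_114 = 1·0 + 2·0 + 3·3 + 3·3 = 3
u_115 = 1·3 + 2·0 + 3·0 + 3·3 = 2
u_116 = 1·2 + 2·3 + 3·0 + 3·0 = 3
u_117 = 1·3 + 2·2 + 3·3 + 3·0 = 1
u_118 = 1·1 + 2·3 + 3·2 + 3·3 = 2
u_119 = 1·2 + 2·1 + 3·3 + 3·2 = 4
u_120 = 1·4 + 2·2 + 3·1 + 3·3 = 0
u_121 = 1·0 + 2·4 + 3·2 + 3·1 = 2
u_122 = 1·2 + 2·0 + 3·4 + 3·2 = 0
u_123 = 1·0 + 2·2 + 3·0 + 3·4 = 1
u_124 = 1·1 + 2·0 + 3·2 + 3·0 = 2
u_125 = 1·2 + 2·1 + 3·0 + 3·2 = 0
u_126 = 1·0 + 2·2 + 3·1 + 3·0 = 2
u_127 = 1·2 + 2·0 + 3·2 + 3·1 = 1
(u_124, u_125, u_126, u_127) = (2, 0, 2, 1) = (u_0, u_1, u_2, u_3), so the sequence has period 124.
280 ≡ 32 (mod 124), hence u_280 = u_32 = 1.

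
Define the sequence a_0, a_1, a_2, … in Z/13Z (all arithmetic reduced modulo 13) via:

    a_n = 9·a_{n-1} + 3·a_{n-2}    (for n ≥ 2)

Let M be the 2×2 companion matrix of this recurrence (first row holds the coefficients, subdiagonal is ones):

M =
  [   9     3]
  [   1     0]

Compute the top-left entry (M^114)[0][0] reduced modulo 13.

2

(M^114)[0][0] is the top entry after applying M 114 times to the unit state (1, 0). Equivalently it is h_{115} for the auxiliary sequence (h_n) obeying the same recurrence with h_1 = 1 and h_i = 0 for 0 ≤ i < 1:
h_2 = 9·1 + 3·0 = 9
h_3 = 9·9 + 3·1 = 6
h_4 = 9·6 + 3·9 = 3
h_5 = 9·3 + 3·6 = 6
h_6 = 9·6 + 3·3 = 11
h_7 = 9·11 + 3·6 = 0
h_8 = 9·0 + 3·11 = 7
h_9 = 9·7 + 3·0 = 11
h_10 = 9·11 + 3·7 = 3
h_11 = 9·3 + 3·11 = 8
h_12 = 9·8 + 3·3 = 3
h_13 = 9·3 + 3·8 = 12
h_14 = 9·12 + 3·3 = 0
h_15 = 9·0 + 3·12 = 10
h_16 = 9·10 + 3·0 = 12
h_17 = 9·12 + 3·10 = 8
h_18 = 9·8 + 3·12 = 4
h_19 = 9·4 + 3·8 = 8
h_20 = 9·8 + 3·4 = 6
h_21 = 9·6 + 3·8 = 0
h_22 = 9·0 + 3·6 = 5
h_23 = 9·5 + 3·0 = 6
h_24 = 9·6 + 3·5 = 4
h_25 = 9·4 + 3·6 = 2
h_26 = 9·2 + 3·4 = 4
h_27 = 9·4 + 3·2 = 3
h_28 = 9·3 + 3·4 = 0
h_29 = 9·0 + 3·3 = 9
h_30 = 9·9 + 3·0 = 3
h_31 = 9·3 + 3·9 = 2
h_32 = 9·2 + 3·3 = 1
h_33 = 9·1 + 3·2 = 2
h_34 = 9·2 + 3·1 = 8
h_35 = 9·8 + 3·2 = 0
h_36 = 9·0 + 3·8 = 11
h_37 = 9·11 + 3·0 = 8
h_38 = 9·8 + 3·11 = 1
h_39 = 9·1 + 3·8 = 7
h_40 = 9·7 + 3·1 = 1
h_41 = 9·1 + 3·7 = 4
h_42 = 9·4 + 3·1 = 0
h_43 = 9·0 + 3·4 = 12
h_44 = 9·12 + 3·0 = 4
h_45 = 9·4 + 3·12 = 7
h_46 = 9·7 + 3·4 = 10
h_47 = 9·10 + 3·7 = 7
h_48 = 9·7 + 3·10 = 2
h_49 = 9·2 + 3·7 = 0
h_50 = 9·0 + 3·2 = 6
h_51 = 9·6 + 3·0 = 2
h_52 = 9·2 + 3·6 = 10
h_53 = 9·10 + 3·2 = 5
h_54 = 9·5 + 3·10 = 10
h_55 = 9·10 + 3·5 = 1
h_56 = 9·1 + 3·10 = 0
h_57 = 9·0 + 3·1 = 3
h_58 = 9·3 + 3·0 = 1
h_59 = 9·1 + 3·3 = 5
h_60 = 9·5 + 3·1 = 9
h_61 = 9·9 + 3·5 = 5
h_62 = 9·5 + 3·9 = 7
h_63 = 9·7 + 3·5 = 0
h_64 = 9·0 + 3·7 = 8
h_65 = 9·8 + 3·0 = 7
h_66 = 9·7 + 3·8 = 9
h_67 = 9·9 + 3·7 = 11
h_68 = 9·11 + 3·9 = 9
h_69 = 9·9 + 3·11 = 10
h_70 = 9·10 + 3·9 = 0
h_71 = 9·0 + 3·10 = 4
h_72 = 9·4 + 3·0 = 10
h_73 = 9·10 + 3·4 = 11
h_74 = 9·11 + 3·10 = 12
h_75 = 9·12 + 3·11 = 11
h_76 = 9·11 + 3·12 = 5
h_77 = 9·5 + 3·11 = 0
h_78 = 9·0 + 3·5 = 2
h_79 = 9·2 + 3·0 = 5
h_80 = 9·5 + 3·2 = 12
h_81 = 9·12 + 3·5 = 6
h_82 = 9·6 + 3·12 = 12
h_83 = 9·12 + 3·6 = 9
h_84 = 9·9 + 3·12 = 0
h_85 = 9·0 + 3·9 = 1
h_86 = 9·1 + 3·0 = 9
h_87 = 9·9 + 3·1 = 6
h_88 = 9·6 + 3·9 = 3
h_89 = 9·3 + 3·6 = 6
h_90 = 9·6 + 3·3 = 11
h_91 = 9·11 + 3·6 = 0
h_92 = 9·0 + 3·11 = 7
h_93 = 9·7 + 3·0 = 11
h_94 = 9·11 + 3·7 = 3
h_95 = 9·3 + 3·11 = 8
h_96 = 9·8 + 3·3 = 3
h_97 = 9·3 + 3·8 = 12
h_98 = 9·12 + 3·3 = 0
h_99 = 9·0 + 3·12 = 10
h_100 = 9·10 + 3·0 = 12
h_101 = 9·12 + 3·10 = 8
h_102 = 9·8 + 3·12 = 4
h_103 = 9·4 + 3·8 = 8
h_104 = 9·8 + 3·4 = 6
h_105 = 9·6 + 3·8 = 0
h_106 = 9·0 + 3·6 = 5
h_107 = 9·5 + 3·0 = 6
h_108 = 9·6 + 3·5 = 4
h_109 = 9·4 + 3·6 = 2
h_110 = 9·2 + 3·4 = 4
h_111 = 9·4 + 3·2 = 3
h_112 = 9·3 + 3·4 = 0
h_113 = 9·0 + 3·3 = 9
h_114 = 9·9 + 3·0 = 3
h_115 = 9·3 + 3·9 = 2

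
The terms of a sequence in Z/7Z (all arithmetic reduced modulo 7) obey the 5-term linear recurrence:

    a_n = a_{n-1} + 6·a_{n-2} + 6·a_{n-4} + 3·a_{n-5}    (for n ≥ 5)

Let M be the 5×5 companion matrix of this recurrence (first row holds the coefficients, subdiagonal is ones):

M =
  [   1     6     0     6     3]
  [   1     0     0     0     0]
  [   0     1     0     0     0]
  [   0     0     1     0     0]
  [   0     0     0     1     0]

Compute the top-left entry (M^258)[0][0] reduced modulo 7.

3

(M^258)[0][0] is the top entry after applying M 258 times to the unit state (1, 0, 0, 0, 0). Equivalently it is h_{262} for the auxiliary sequence (h_n) obeying the same recurrence with h_4 = 1 and h_i = 0 for 0 ≤ i < 4:
h_5 = 1·1 + 6·0 + 0·0 + 6·0 + 3·0 = 1
h_6 = 1·1 + 6·1 + 0·0 + 6·0 + 3·0 = 0
h_7 = 1·0 + 6·1 + 0·1 + 6·0 + 3·0 = 6
h_8 = 1·6 + 6·0 + 0·1 + 6·1 + 3·0 = 5
h_9 = 1·5 + 6·6 + 0·0 + 6·1 + 3·1 = 1
h_10 = 1·1 + 6·5 + 0·6 + 6·0 + 3·1 = 6
h_11 = 1·6 + 6·1 + 0·5 + 6·6 + 3·0 = 6
h_12 = 1·6 + 6·6 + 0·1 + 6·5 + 3·6 = 6
h_13 = 1·6 + 6·6 + 0·6 + 6·1 + 3·5 = 0
h_14 = 1·0 + 6·6 + 0·6 + 6·6 + 3·1 = 5
h_15 = 1·5 + 6·0 + 0·6 + 6·6 + 3·6 = 3
h_16 = 1·3 + 6·5 + 0·0 + 6·6 + 3·6 = 3
h_17 = 1·3 + 6·3 + 0·5 + 6·0 + 3·6 = 4
h_18 = 1·4 + 6·3 + 0·3 + 6·5 + 3·0 = 3
h_19 = 1·3 + 6·4 + 0·3 + 6·3 + 3·5 = 4
h_20 = 1·4 + 6·3 + 0·4 + 6·3 + 3·3 = 0
h_21 = 1·0 + 6·4 + 0·3 + 6·4 + 3·3 = 1
h_22 = 1·1 + 6·0 + 0·4 + 6·3 + 3·4 = 3
h_23 = 1·3 + 6·1 + 0·0 + 6·4 + 3·3 = 0
h_24 = 1·0 + 6·3 + 0·1 + 6·0 + 3·4 = 2
h_25 = 1·2 + 6·0 + 0·3 + 6·1 + 3·0 = 1
h_26 = 1·1 + 6·2 + 0·0 + 6·3 + 3·1 = 6
h_27 = 1·6 + 6·1 + 0·2 + 6·0 + 3·3 = 0
h_28 = 1·0 + 6·6 + 0·1 + 6·2 + 3·0 = 6
h_29 = 1·6 + 6·0 + 0·6 + 6·1 + 3·2 = 4
h_30 = 1·4 + 6·6 + 0·0 + 6·6 + 3·1 = 2
h_31 = 1·2 + 6·4 + 0·6 + 6·0 + 3·6 = 2
h_32 = 1·2 + 6·2 + 0·4 + 6·6 + 3·0 = 1
h_33 = 1·1 + 6·2 + 0·2 + 6·4 + 3·6 = 6
h_34 = 1·6 + 6·1 + 0·2 + 6·2 + 3·4 = 1
h_35 = 1·1 + 6·6 + 0·1 + 6·2 + 3·2 = 6
h_36 = 1·6 + 6·1 + 0·6 + 6·1 + 3·2 = 3
h_37 = 1·3 + 6·6 + 0·1 + 6·6 + 3·1 = 1
h_38 = 1·1 + 6·3 + 0·6 + 6·1 + 3·6 = 1
h_39 = 1·1 + 6·1 + 0·3 + 6·6 + 3·1 = 4
h_40 = 1·4 + 6·1 + 0·1 + 6·3 + 3·6 = 4
h_41 = 1·4 + 6·4 + 0·1 + 6·1 + 3·3 = 1
h_42 = 1·1 + 6·4 + 0·4 + 6·1 + 3·1 = 6
h_43 = 1·6 + 6·1 + 0·4 + 6·4 + 3·1 = 4
h_44 = 1·4 + 6·6 + 0·1 + 6·4 + 3·4 = 6
h_45 = 1·6 + 6·4 + 0·6 + 6·1 + 3·4 = 6
h_46 = 1·6 + 6·6 + 0·4 + 6·6 + 3·1 = 4
h_47 = 1·4 + 6·6 + 0·6 + 6·4 + 3·6 = 5
h_48 = 1·5 + 6·4 + 0·6 + 6·6 + 3·4 = 0
h_49 = 1·0 + 6·5 + 0·4 + 6·6 + 3·6 = 0
h_50 = 1·0 + 6·0 + 0·5 + 6·4 + 3·6 = 0
h_51 = 1·0 + 6·0 + 0·0 + 6·5 + 3·4 = 0
h_52 = 1·0 + 6·0 + 0·0 + 6·0 + 3·5 = 1
(h_48, h_49, h_50, h_51, h_52) = (0, 0, 0, 0, 1) = (h_0, h_1, h_2, h_3, h_4), so the sequence has period 48.
262 ≡ 22 (mod 48), hence h_262 = h_22 = 3.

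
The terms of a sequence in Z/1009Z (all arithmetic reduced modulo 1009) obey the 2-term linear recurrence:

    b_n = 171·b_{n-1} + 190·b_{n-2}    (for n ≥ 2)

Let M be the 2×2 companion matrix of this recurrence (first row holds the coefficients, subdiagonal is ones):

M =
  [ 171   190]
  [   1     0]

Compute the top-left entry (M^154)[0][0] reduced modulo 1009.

97

(M^154)[0][0] is the top entry after applying M 154 times to the unit state (1, 0). Equivalently it is h_{155} for the auxiliary sequence (h_n) obeying the same recurrence with h_1 = 1 and h_i = 0 for 0 ≤ i < 1:
h_2 = 171·1 + 190·0 = 171
h_3 = 171·171 + 190·1 = 170
h_4 = 171·170 + 190·171 = 11
h_5 = 171·11 + 190·170 = 884
h_6 = 171·884 + 190·11 = 895
h_7 = 171·895 + 190·884 = 143
Continuing the recurrence:
  h_8 = 775;  h_9 = 273;  h_10 = 205;  h_11 = 151;  h_12 = 195;  h_13 = 486
  h_14 = 85;  h_15 = 930;  h_16 = 623;  h_17 = 713;  h_18 = 151;  h_19 = 860
  h_20 = 184;  h_21 = 127;  h_22 = 173;  h_23 = 236;  h_24 = 578;  h_25 = 400
  h_26 = 636;  h_27 = 109;  h_28 = 237;  h_29 = 697;  h_30 = 759;  h_31 = 888
  h_32 = 421;  h_33 = 569;  h_34 = 714;  h_35 = 152;  h_36 = 212;  h_37 = 556
  h_38 = 150;  h_39 = 120;  h_40 = 588;  h_41 = 250;  h_42 = 93;  h_43 = 845
  h_44 = 725;  h_45 = 996;  h_46 = 321;  h_47 = 962;  h_48 = 485;  h_49 = 348
  h_50 = 308;  h_51 = 735;  h_52 = 567;  h_53 = 501;  h_54 = 682;  h_55 = 931
  h_56 = 207;  h_57 = 397;  h_58 = 263;  h_59 = 332;  h_60 = 797;  h_61 = 594
  h_62 = 754;  h_63 = 643;  h_64 = 963;  h_65 = 287;  h_66 = 986;  h_67 = 147
  h_68 = 587;  h_69 = 164;  h_70 = 332;  h_71 = 149;  h_72 = 776;  h_73 = 575
  h_74 = 578;  h_75 = 234;  h_76 = 502;  h_77 = 141;  h_78 = 429;  h_79 = 258
  h_80 = 512;  h_81 = 357;  h_82 = 923;  h_83 = 656;  h_84 = 990;  h_85 = 311
  h_86 = 130;  h_87 = 600;  h_88 = 166;  h_89 = 117;  h_90 = 88;  h_91 = 954
  h_92 = 252;  h_93 = 354;  h_94 = 451;  h_95 = 94;  h_96 = 864;  h_97 = 128
  h_98 = 392;  h_99 = 542;  h_100 = 677;  h_101 = 803;  h_102 = 576;  h_103 = 834
  h_104 = 813;  h_105 = 837;  h_106 = 951;  h_107 = 789;  h_108 = 801;  h_109 = 325
  h_110 = 920;  h_111 = 117;  h_112 = 70;  h_113 = 903;  h_114 = 219;  h_115 = 156
  h_116 = 683;  h_117 = 128;  h_118 = 308;  h_119 = 304;  h_120 = 523;  h_121 = 888
  h_122 = 986;  h_123 = 320;  h_124 = 909;  h_125 = 313;  h_126 = 217;  h_127 = 722
  h_128 = 225;  h_129 = 89;  h_130 = 456;  h_131 = 40;  h_132 = 652;  h_133 = 30
  h_134 = 867;  h_135 = 589;  h_136 = 82;  h_137 = 816;  h_138 = 739;  h_139 = 907
  h_140 = 879;  h_141 = 768;  h_142 = 683;  h_143 = 373;  h_144 = 834;  h_145 = 585
  h_146 = 191;  h_147 = 533;  h_148 = 299;  h_149 = 40;  h_150 = 83;  h_151 = 604
  h_152 = 1001;  h_153 = 384
h_154 = 171·384 + 190·1001 = 577
h_155 = 171·577 + 190·384 = 97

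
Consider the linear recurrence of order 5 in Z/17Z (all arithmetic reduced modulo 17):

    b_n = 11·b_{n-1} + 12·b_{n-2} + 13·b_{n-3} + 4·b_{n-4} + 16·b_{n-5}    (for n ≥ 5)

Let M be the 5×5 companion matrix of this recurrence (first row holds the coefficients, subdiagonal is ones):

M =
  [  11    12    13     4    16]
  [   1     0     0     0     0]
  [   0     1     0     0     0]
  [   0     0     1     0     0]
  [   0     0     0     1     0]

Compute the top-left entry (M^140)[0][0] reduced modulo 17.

(M^140)[0][0] is the top entry after applying M 140 times to the unit state (1, 0, 0, 0, 0). Equivalently it is h_{144} for the auxiliary sequence (h_n) obeying the same recurrence with h_4 = 1 and h_i = 0 for 0 ≤ i < 4:
h_5 = 11·1 + 12·0 + 13·0 + 4·0 + 16·0 = 11
h_6 = 11·11 + 12·1 + 13·0 + 4·0 + 16·0 = 14
h_7 = 11·14 + 12·11 + 13·1 + 4·0 + 16·0 = 10
h_8 = 11·10 + 12·14 + 13·11 + 4·1 + 16·0 = 0
h_9 = 11·0 + 12·10 + 13·14 + 4·11 + 16·1 = 5
h_10 = 11·5 + 12·0 + 13·10 + 4·14 + 16·11 = 9
Continuing the recurrence:
  h_11 = 15;  h_12 = 5;  h_13 = 15;  h_14 = 9;  h_15 = 4;  h_16 = 12
  h_17 = 12;  h_18 = 9;  h_19 = 15;  h_20 = 14;  h_21 = 11;  h_22 = 15
  h_23 = 3;  h_24 = 6;  h_25 = 4;  h_26 = 0;  h_27 = 4;  h_28 = 15
  h_29 = 2;  h_30 = 12;  h_31 = 10;  h_32 = 13;  h_33 = 4;  h_34 = 2
  h_35 = 12;  h_36 = 12;  h_37 = 16;  h_38 = 4;  h_39 = 13;  h_40 = 10
  h_41 = 13;  h_42 = 7;  h_43 = 3;  h_44 = 7;  h_45 = 8;  h_46 = 5
  h_47 = 9;  h_48 = 16;  h_49 = 0;  h_50 = 15;  h_51 = 13;  h_52 = 4
  h_53 = 5;  h_54 = 9;  h_55 = 10;  h_56 = 14;  h_57 = 16;  h_58 = 12
  h_59 = 10;  h_60 = 15;  h_61 = 15;  h_62 = 14;  h_63 = 13;  h_64 = 12
  h_65 = 5;  h_66 = 1;  h_67 = 10;  h_68 = 1;  h_69 = 16;  h_70 = 11
  h_71 = 8;  h_72 = 14;  h_73 = 14;  h_74 = 12;  h_75 = 10;  h_76 = 8
  h_77 = 15;  h_78 = 0;  h_79 = 6;  h_80 = 11;  h_81 = 7;  h_82 = 0
  h_83 = 13;  h_84 = 0;  h_85 = 3;  h_86 = 8;  h_87 = 6;  h_88 = 1
  h_89 = 12;  h_90 = 13;  h_91 = 10;  h_92 = 12;  h_93 = 9;  h_94 = 5
  h_95 = 6;  h_96 = 9;  h_97 = 5;  h_98 = 14;  h_99 = 10;  h_100 = 16
  h_101 = 13;  h_102 = 6;  h_103 = 14;  h_104 = 7;  h_105 = 2;  h_106 = 10
  h_107 = 3;  h_108 = 6;  h_109 = 12;  h_110 = 9;  h_111 = 0;  h_112 = 13
  h_113 = 13;  h_114 = 0;  h_115 = 10;  h_116 = 8;  h_117 = 9;  h_118 = 6
  h_119 = 12;  h_120 = 3;  h_121 = 11;  h_122 = 5;  h_123 = 13;  h_124 = 6
  h_125 = 5;  h_126 = 16;  h_127 = 4;  h_128 = 6;  h_129 = 13;  h_130 = 3
  h_131 = 12;  h_132 = 0;  h_133 = 8;  h_134 = 5;  h_135 = 9;  h_136 = 13
  h_137 = 8;  h_138 = 16;  h_139 = 13;  h_140 = 6;  h_141 = 7;  h_142 = 0
h_143 = 11·0 + 12·7 + 13·6 + 4·13 + 16·16 = 11
h_144 = 11·11 + 12·0 + 13·7 + 4·6 + 16·13 = 2

2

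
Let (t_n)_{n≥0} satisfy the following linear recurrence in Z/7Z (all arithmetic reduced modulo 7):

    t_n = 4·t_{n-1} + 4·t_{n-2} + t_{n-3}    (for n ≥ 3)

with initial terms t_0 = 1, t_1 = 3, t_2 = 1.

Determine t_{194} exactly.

5

t_3 = 4·1 + 4·3 + 1·1 = 3
t_4 = 4·3 + 4·1 + 1·3 = 5
t_5 = 4·5 + 4·3 + 1·1 = 5
t_6 = 4·5 + 4·5 + 1·3 = 1
t_7 = 4·1 + 4·5 + 1·5 = 1
t_8 = 4·1 + 4·1 + 1·5 = 6
t_9 = 4·6 + 4·1 + 1·1 = 1
t_10 = 4·1 + 4·6 + 1·1 = 1
t_11 = 4·1 + 4·1 + 1·6 = 0
t_12 = 4·0 + 4·1 + 1·1 = 5
t_13 = 4·5 + 4·0 + 1·1 = 0
t_14 = 4·0 + 4·5 + 1·0 = 6
t_15 = 4·6 + 4·0 + 1·5 = 1
t_16 = 4·1 + 4·6 + 1·0 = 0
t_17 = 4·0 + 4·1 + 1·6 = 3
t_18 = 4·3 + 4·0 + 1·1 = 6
t_19 = 4·6 + 4·3 + 1·0 = 1
t_20 = 4·1 + 4·6 + 1·3 = 3
t_21 = 4·3 + 4·1 + 1·6 = 1
(t_19, t_20, t_21) = (1, 3, 1) = (t_0, t_1, t_2), so the sequence has period 19.
194 ≡ 4 (mod 19), hence t_194 = t_4 = 5.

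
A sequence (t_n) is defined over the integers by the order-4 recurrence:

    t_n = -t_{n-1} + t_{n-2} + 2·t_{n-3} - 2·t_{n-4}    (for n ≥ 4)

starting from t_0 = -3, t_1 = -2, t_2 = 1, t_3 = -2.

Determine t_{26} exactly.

61551

t_4 = -1·-2 + 1·1 + 2·-2 + -2·-3 = 5
t_5 = -1·5 + 1·-2 + 2·1 + -2·-2 = -1
t_6 = -1·-1 + 1·5 + 2·-2 + -2·1 = 0
t_7 = -1·0 + 1·-1 + 2·5 + -2·-2 = 13
t_8 = -1·13 + 1·0 + 2·-1 + -2·5 = -25
t_9 = -1·-25 + 1·13 + 2·0 + -2·-1 = 40
t_10 = -1·40 + 1·-25 + 2·13 + -2·0 = -39
t_11 = -1·-39 + 1·40 + 2·-25 + -2·13 = 3
t_12 = -1·3 + 1·-39 + 2·40 + -2·-25 = 88
t_13 = -1·88 + 1·3 + 2·-39 + -2·40 = -243
t_14 = -1·-243 + 1·88 + 2·3 + -2·-39 = 415
t_15 = -1·415 + 1·-243 + 2·88 + -2·3 = -488
t_16 = -1·-488 + 1·415 + 2·-243 + -2·88 = 241
t_17 = -1·241 + 1·-488 + 2·415 + -2·-243 = 587
t_18 = -1·587 + 1·241 + 2·-488 + -2·415 = -2152
t_19 = -1·-2152 + 1·587 + 2·241 + -2·-488 = 4197
t_20 = -1·4197 + 1·-2152 + 2·587 + -2·241 = -5657
t_21 = -1·-5657 + 1·4197 + 2·-2152 + -2·587 = 4376
t_22 = -1·4376 + 1·-5657 + 2·4197 + -2·-2152 = 2665
t_23 = -1·2665 + 1·4376 + 2·-5657 + -2·4197 = -17997
t_24 = -1·-17997 + 1·2665 + 2·4376 + -2·-5657 = 40728
t_25 = -1·40728 + 1·-17997 + 2·2665 + -2·4376 = -62147
t_26 = -1·-62147 + 1·40728 + 2·-17997 + -2·2665 = 61551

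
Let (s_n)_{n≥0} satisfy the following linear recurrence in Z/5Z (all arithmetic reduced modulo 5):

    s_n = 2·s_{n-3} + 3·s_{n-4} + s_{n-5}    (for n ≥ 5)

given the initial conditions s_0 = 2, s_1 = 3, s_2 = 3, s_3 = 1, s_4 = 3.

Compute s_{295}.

0

s_5 = 0·3 + 0·1 + 2·3 + 3·3 + 1·2 = 2
s_6 = 0·2 + 0·3 + 2·1 + 3·3 + 1·3 = 4
s_7 = 0·4 + 0·2 + 2·3 + 3·1 + 1·3 = 2
s_8 = 0·2 + 0·4 + 2·2 + 3·3 + 1·1 = 4
s_9 = 0·4 + 0·2 + 2·4 + 3·2 + 1·3 = 2
s_10 = 0·2 + 0·4 + 2·2 + 3·4 + 1·2 = 3
s_11 = 0·3 + 0·2 + 2·4 + 3·2 + 1·4 = 3
s_12 = 0·3 + 0·3 + 2·2 + 3·4 + 1·2 = 3
s_13 = 0·3 + 0·3 + 2·3 + 3·2 + 1·4 = 1
s_14 = 0·1 + 0·3 + 2·3 + 3·3 + 1·2 = 2
s_15 = 0·2 + 0·1 + 2·3 + 3·3 + 1·3 = 3
s_16 = 0·3 + 0·2 + 2·1 + 3·3 + 1·3 = 4
s_17 = 0·4 + 0·3 + 2·2 + 3·1 + 1·3 = 0
s_18 = 0·0 + 0·4 + 2·3 + 3·2 + 1·1 = 3
s_19 = 0·3 + 0·0 + 2·4 + 3·3 + 1·2 = 4
s_20 = 0·4 + 0·3 + 2·0 + 3·4 + 1·3 = 0
s_21 = 0·0 + 0·4 + 2·3 + 3·0 + 1·4 = 0
s_22 = 0·0 + 0·0 + 2·4 + 3·3 + 1·0 = 2
s_23 = 0·2 + 0·0 + 2·0 + 3·4 + 1·3 = 0
s_24 = 0·0 + 0·2 + 2·0 + 3·0 + 1·4 = 4
s_25 = 0·4 + 0·0 + 2·2 + 3·0 + 1·0 = 4
s_26 = 0·4 + 0·4 + 2·0 + 3·2 + 1·0 = 1
s_27 = 0·1 + 0·4 + 2·4 + 3·0 + 1·2 = 0
s_28 = 0·0 + 0·1 + 2·4 + 3·4 + 1·0 = 0
s_29 = 0·0 + 0·0 + 2·1 + 3·4 + 1·4 = 3
s_30 = 0·3 + 0·0 + 2·0 + 3·1 + 1·4 = 2
s_31 = 0·2 + 0·3 + 2·0 + 3·0 + 1·1 = 1
s_32 = 0·1 + 0·2 + 2·3 + 3·0 + 1·0 = 1
s_33 = 0·1 + 0·1 + 2·2 + 3·3 + 1·0 = 3
s_34 = 0·3 + 0·1 + 2·1 + 3·2 + 1·3 = 1
s_35 = 0·1 + 0·3 + 2·1 + 3·1 + 1·2 = 2
s_36 = 0·2 + 0·1 + 2·3 + 3·1 + 1·1 = 0
s_37 = 0·0 + 0·2 + 2·1 + 3·3 + 1·1 = 2
s_38 = 0·2 + 0·0 + 2·2 + 3·1 + 1·3 = 0
s_39 = 0·0 + 0·2 + 2·0 + 3·2 + 1·1 = 2
s_40 = 0·2 + 0·0 + 2·2 + 3·0 + 1·2 = 1
s_41 = 0·1 + 0·2 + 2·0 + 3·2 + 1·0 = 1
s_42 = 0·1 + 0·1 + 2·2 + 3·0 + 1·2 = 1
s_43 = 0·1 + 0·1 + 2·1 + 3·2 + 1·0 = 3
s_44 = 0·3 + 0·1 + 2·1 + 3·1 + 1·2 = 2
s_45 = 0·2 + 0·3 + 2·1 + 3·1 + 1·1 = 1
s_46 = 0·1 + 0·2 + 2·3 + 3·1 + 1·1 = 0
s_47 = 0·0 + 0·1 + 2·2 + 3·3 + 1·1 = 4
s_48 = 0·4 + 0·0 + 2·1 + 3·2 + 1·3 = 1
s_49 = 0·1 + 0·4 + 2·0 + 3·1 + 1·2 = 0
s_50 = 0·0 + 0·1 + 2·4 + 3·0 + 1·1 = 4
s_51 = 0·4 + 0·0 + 2·1 + 3·4 + 1·0 = 4
s_52 = 0·4 + 0·4 + 2·0 + 3·1 + 1·4 = 2
s_53 = 0·2 + 0·4 + 2·4 + 3·0 + 1·1 = 4
s_54 = 0·4 + 0·2 + 2·4 + 3·4 + 1·0 = 0
s_55 = 0·0 + 0·4 + 2·2 + 3·4 + 1·4 = 0
s_56 = 0·0 + 0·0 + 2·4 + 3·2 + 1·4 = 3
s_57 = 0·3 + 0·0 + 2·0 + 3·4 + 1·2 = 4
s_58 = 0·4 + 0·3 + 2·0 + 3·0 + 1·4 = 4
s_59 = 0·4 + 0·4 + 2·3 + 3·0 + 1·0 = 1
s_60 = 0·1 + 0·4 + 2·4 + 3·3 + 1·0 = 2
s_61 = 0·2 + 0·1 + 2·4 + 3·4 + 1·3 = 3
s_62 = 0·3 + 0·2 + 2·1 + 3·4 + 1·4 = 3
s_63 = 0·3 + 0·3 + 2·2 + 3·1 + 1·4 = 1
s_64 = 0·1 + 0·3 + 2·3 + 3·2 + 1·1 = 3
(s_60, s_61, s_62, s_63, s_64) = (2, 3, 3, 1, 3) = (s_0, s_1, s_2, s_3, s_4), so the sequence has period 60.
295 ≡ 55 (mod 60), hence s_295 = s_55 = 0.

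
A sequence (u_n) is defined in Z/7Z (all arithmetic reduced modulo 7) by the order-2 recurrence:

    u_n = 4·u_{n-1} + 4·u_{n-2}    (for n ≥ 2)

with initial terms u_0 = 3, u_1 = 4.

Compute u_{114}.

3

u_2 = 4·4 + 4·3 = 0
u_3 = 4·0 + 4·4 = 2
u_4 = 4·2 + 4·0 = 1
u_5 = 4·1 + 4·2 = 5
u_6 = 4·5 + 4·1 = 3
u_7 = 4·3 + 4·5 = 4
(u_6, u_7) = (3, 4) = (u_0, u_1), so the sequence has period 6.
114 ≡ 0 (mod 6), hence u_114 = u_0 = 3.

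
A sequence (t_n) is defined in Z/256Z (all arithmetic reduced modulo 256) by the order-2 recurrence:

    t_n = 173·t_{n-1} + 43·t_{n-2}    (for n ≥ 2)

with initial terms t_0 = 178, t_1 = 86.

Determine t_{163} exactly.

t_2 = 173·86 + 43·178 = 4
t_3 = 173·4 + 43·86 = 38
t_4 = 173·38 + 43·4 = 90
t_5 = 173·90 + 43·38 = 52
t_6 = 173·52 + 43·90 = 66
t_7 = 173·66 + 43·52 = 86
Continuing the recurrence:
  t_8 = 52;  t_9 = 150;  t_10 = 26;  t_11 = 196;  t_12 = 210;  t_13 = 214
  t_14 = 228;  t_15 = 6;  t_16 = 90;  t_17 = 212;  t_18 = 98;  t_19 = 214
  t_20 = 20;  t_21 = 118;  t_22 = 26;  t_23 = 100;  t_24 = 242;  t_25 = 86
  t_26 = 196;  t_27 = 230;  t_28 = 90;  t_29 = 116;  t_30 = 130;  t_31 = 86
  t_32 = 244;  t_33 = 86;  t_34 = 26;  t_35 = 4;  t_36 = 18;  t_37 = 214
  t_38 = 164;  t_39 = 198;  t_40 = 90;  t_41 = 20;  t_42 = 162;  t_43 = 214
  t_44 = 212;  t_45 = 54;  t_46 = 26;  t_47 = 164;  t_48 = 50;  t_49 = 86
  t_50 = 132;  t_51 = 166;  t_52 = 90;  t_53 = 180;  t_54 = 194;  t_55 = 86
  t_56 = 180;  t_57 = 22;  t_58 = 26;  t_59 = 68;  t_60 = 82;  t_61 = 214
  t_62 = 100;  t_63 = 134;  t_64 = 90;  t_65 = 84;  t_66 = 226;  t_67 = 214
  t_68 = 148;  t_69 = 246;  t_70 = 26;  t_71 = 228;  t_72 = 114;  t_73 = 86
  t_74 = 68;  t_75 = 102;  t_76 = 90;  t_77 = 244;  t_78 = 2;  t_79 = 86
  t_80 = 116;  t_81 = 214;  t_82 = 26;  t_83 = 132;  t_84 = 146;  t_85 = 214
  t_86 = 36;  t_87 = 70;  t_88 = 90;  t_89 = 148;  t_90 = 34;  t_91 = 214
  t_92 = 84;  t_93 = 182;  t_94 = 26;  t_95 = 36;  t_96 = 178;  t_97 = 86
  t_98 = 4;  t_99 = 38;  t_100 = 90;  t_101 = 52;  t_102 = 66;  t_103 = 86
  t_104 = 52;  t_105 = 150;  t_106 = 26;  t_107 = 196;  t_108 = 210;  t_109 = 214
  t_110 = 228;  t_111 = 6;  t_112 = 90;  t_113 = 212;  t_114 = 98;  t_115 = 214
  t_116 = 20;  t_117 = 118;  t_118 = 26;  t_119 = 100;  t_120 = 242;  t_121 = 86
  t_122 = 196;  t_123 = 230;  t_124 = 90;  t_125 = 116;  t_126 = 130;  t_127 = 86
  t_128 = 244;  t_129 = 86;  t_130 = 26;  t_131 = 4;  t_132 = 18;  t_133 = 214
  t_134 = 164;  t_135 = 198;  t_136 = 90;  t_137 = 20;  t_138 = 162;  t_139 = 214
  t_140 = 212;  t_141 = 54;  t_142 = 26;  t_143 = 164;  t_144 = 50;  t_145 = 86
  t_146 = 132;  t_147 = 166;  t_148 = 90;  t_149 = 180;  t_150 = 194;  t_151 = 86
  t_152 = 180;  t_153 = 22;  t_154 = 26;  t_155 = 68;  t_156 = 82;  t_157 = 214
  t_158 = 100;  t_159 = 134;  t_160 = 90;  t_161 = 84
t_162 = 173·84 + 43·90 = 226
t_163 = 173·226 + 43·84 = 214

214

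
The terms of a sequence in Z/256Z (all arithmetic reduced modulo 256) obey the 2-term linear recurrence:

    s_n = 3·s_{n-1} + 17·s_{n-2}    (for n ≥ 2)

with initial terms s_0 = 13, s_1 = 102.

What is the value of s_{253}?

s_2 = 3·102 + 17·13 = 15
s_3 = 3·15 + 17·102 = 243
s_4 = 3·243 + 17·15 = 216
s_5 = 3·216 + 17·243 = 171
s_6 = 3·171 + 17·216 = 89
s_7 = 3·89 + 17·171 = 102
Continuing the recurrence:
  s_8 = 27;  s_9 = 23;  s_10 = 16;  s_11 = 183;  s_12 = 53;  s_13 = 198
  s_14 = 215;  s_15 = 171;  s_16 = 72;  s_17 = 51;  s_18 = 97;  s_19 = 134
  s_20 = 3;  s_21 = 239;  s_22 = 0;  s_23 = 223;  s_24 = 157;  s_25 = 166
  s_26 = 95;  s_27 = 35;  s_28 = 184;  s_29 = 123;  s_30 = 169;  s_31 = 38
  s_32 = 171;  s_33 = 135;  s_34 = 240;  s_35 = 199;  s_36 = 69;  s_37 = 6
  s_38 = 167;  s_39 = 91;  s_40 = 40;  s_41 = 131;  s_42 = 49;  s_43 = 70
  s_44 = 19;  s_45 = 223;  s_46 = 224;  s_47 = 111;  s_48 = 45;  s_49 = 230
  s_50 = 175;  s_51 = 83;  s_52 = 152;  s_53 = 75;  s_54 = 249;  s_55 = 230
  s_56 = 59;  s_57 = 247;  s_58 = 208;  s_59 = 215;  s_60 = 85;  s_61 = 70
  s_62 = 119;  s_63 = 11;  s_64 = 8;  s_65 = 211;  s_66 = 1;  s_67 = 6
  s_68 = 35;  s_69 = 207;  s_70 = 192;  s_71 = 255;  s_72 = 189;  s_73 = 38
  s_74 = 255;  s_75 = 131;  s_76 = 120;  s_77 = 27;  s_78 = 73;  s_79 = 166
  s_80 = 203;  s_81 = 103;  s_82 = 176;  s_83 = 231;  s_84 = 101;  s_85 = 134
  s_86 = 71;  s_87 = 187;  s_88 = 232;  s_89 = 35;  s_90 = 209;  s_91 = 198
  s_92 = 51;  s_93 = 191;  s_94 = 160;  s_95 = 143;  s_96 = 77;  s_97 = 102
  s_98 = 79;  s_99 = 179;  s_100 = 88;  s_101 = 235;  s_102 = 153;  s_103 = 102
  s_104 = 91;  s_105 = 215;  s_106 = 144;  s_107 = 247;  s_108 = 117;  s_109 = 198
  s_110 = 23;  s_111 = 107;  s_112 = 200;  s_113 = 115;  s_114 = 161;  s_115 = 134
  s_116 = 67;  s_117 = 175;  s_118 = 128;  s_119 = 31;  s_120 = 221;  s_121 = 166
  s_122 = 159;  s_123 = 227;  s_124 = 56;  s_125 = 187;  s_126 = 233;  s_127 = 38
  s_128 = 235;  s_129 = 71;  s_130 = 112;  s_131 = 7;  s_132 = 133;  s_133 = 6
  s_134 = 231;  s_135 = 27;  s_136 = 168;  s_137 = 195;  s_138 = 113;  s_139 = 70
  s_140 = 83;  s_141 = 159;  s_142 = 96;  s_143 = 175;  s_144 = 109;  s_145 = 230
  s_146 = 239;  s_147 = 19;  s_148 = 24;  s_149 = 139;  s_150 = 57;  s_151 = 230
  s_152 = 123;  s_153 = 183;  s_154 = 80;  s_155 = 23;  s_156 = 149;  s_157 = 70
  s_158 = 183;  s_159 = 203;  s_160 = 136;  s_161 = 19;  s_162 = 65;  s_163 = 6
  s_164 = 99;  s_165 = 143;  s_166 = 64;  s_167 = 63;  s_168 = 253;  s_169 = 38
  s_170 = 63;  s_171 = 67;  s_172 = 248;  s_173 = 91;  s_174 = 137;  s_175 = 166
  s_176 = 11;  s_177 = 39;  s_178 = 48;  s_179 = 39;  s_180 = 165;  s_181 = 134
  s_182 = 135;  s_183 = 123;  s_184 = 104;  s_185 = 99;  s_186 = 17;  s_187 = 198
  s_188 = 115;  s_189 = 127;  s_190 = 32;  s_191 = 207;  s_192 = 141;  s_193 = 102
  s_194 = 143;  s_195 = 115;  s_196 = 216;  s_197 = 43;  s_198 = 217;  s_199 = 102
  s_200 = 155;  s_201 = 151;  s_202 = 16;  s_203 = 55;  s_204 = 181;  s_205 = 198
  s_206 = 87;  s_207 = 43;  s_208 = 72;  s_209 = 179;  s_210 = 225;  s_211 = 134
  s_212 = 131;  s_213 = 111;  s_214 = 0;  s_215 = 95;  s_216 = 29;  s_217 = 166
  s_218 = 223;  s_219 = 163;  s_220 = 184;  s_221 = 251;  s_222 = 41;  s_223 = 38
  s_224 = 43;  s_225 = 7;  s_226 = 240;  s_227 = 71;  s_228 = 197;  s_229 = 6
  s_230 = 39;  s_231 = 219;  s_232 = 40;  s_233 = 3;  s_234 = 177;  s_235 = 70
  s_236 = 147;  s_237 = 95;  s_238 = 224;  s_239 = 239;  s_240 = 173;  s_241 = 230
  s_242 = 47;  s_243 = 211;  s_244 = 152;  s_245 = 203;  s_246 = 121;  s_247 = 230
  s_248 = 187;  s_249 = 119;  s_250 = 208;  s_251 = 87
s_252 = 3·87 + 17·208 = 213
s_253 = 3·213 + 17·87 = 70

70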